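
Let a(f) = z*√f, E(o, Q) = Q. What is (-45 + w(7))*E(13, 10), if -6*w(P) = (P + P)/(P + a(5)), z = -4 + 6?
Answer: -39640/87 + 140*√5/87 ≈ -452.03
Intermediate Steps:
z = 2
a(f) = 2*√f
w(P) = -P/(3*(P + 2*√5)) (w(P) = -(P + P)/(6*(P + 2*√5)) = -2*P/(6*(P + 2*√5)) = -P/(3*(P + 2*√5)))
(-45 + w(7))*E(13, 10) = (-45 - 1*7/(3*7 + 6*√5))*10 = (-45 - 1*7/(21 + 6*√5))*10 = (-45 - 7/(21 + 6*√5))*10 = -450 - 70/(21 + 6*√5)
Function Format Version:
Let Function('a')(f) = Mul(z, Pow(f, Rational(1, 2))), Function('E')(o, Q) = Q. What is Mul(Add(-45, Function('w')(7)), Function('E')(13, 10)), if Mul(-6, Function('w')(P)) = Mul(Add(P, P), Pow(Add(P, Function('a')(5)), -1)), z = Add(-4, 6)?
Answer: Add(Rational(-39640, 87), Mul(Rational(140, 87), Pow(5, Rational(1, 2)))) ≈ -452.03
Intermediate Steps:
z = 2
Function('a')(f) = Mul(2, Pow(f, Rational(1, 2)))
Function('w')(P) = Mul(Rational(-1, 3), P, Pow(Add(P, Mul(2, Pow(5, Rational(1, 2)))), -1)) (Function('w')(P) = Mul(Rational(-1, 6), Mul(Add(P, P), Pow(Add(P, Mul(2, Pow(5, Rational(1, 2)))), -1))) = Mul(Rational(-1, 6), Mul(Mul(2, P), Pow(Add(P, Mul(2, Pow(5, Rational(1, 2)))), -1))) = Mul(Rational(-1, 6), Mul(2, P, Pow(Add(P, Mul(2, Pow(5, Rational(1, 2)))), -1))) = Mul(Rational(-1, 3), P, Pow(Add(P, Mul(2, Pow(5, Rational(1, 2)))), -1)))
Mul(Add(-45, Function('w')(7)), Function('E')(13, 10)) = Mul(Add(-45, Mul(-1, 7, Pow(Add(Mul(3, 7), Mul(6, Pow(5, Rational(1, 2)))), -1))), 10) = Mul(Add(-45, Mul(-1, 7, Pow(Add(21, Mul(6, Pow(5, Rational(1, 2)))), -1))), 10) = Mul(Add(-45, Mul(-7, Pow(Add(21, Mul(6, Pow(5, Rational(1, 2)))), -1))), 10) = Add(-450, Mul(-70, Pow(Add(21, Mul(6, Pow(5, Rational(1, 2)))), -1)))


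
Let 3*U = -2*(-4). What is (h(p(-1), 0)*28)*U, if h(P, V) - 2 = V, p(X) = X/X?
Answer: 448/3 ≈ 149.33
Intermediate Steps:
p(X) = 1
h(P, V) = 2 + V
U = 8/3 (U = (-2*(-4))/3 = (1/3)*8 = 8/3 ≈ 2.6667)
(h(p(-1), 0)*28)*U = ((2 + 0)*28)*(8/3) = (2*28)*(8/3) = 56*(8/3) = 448/3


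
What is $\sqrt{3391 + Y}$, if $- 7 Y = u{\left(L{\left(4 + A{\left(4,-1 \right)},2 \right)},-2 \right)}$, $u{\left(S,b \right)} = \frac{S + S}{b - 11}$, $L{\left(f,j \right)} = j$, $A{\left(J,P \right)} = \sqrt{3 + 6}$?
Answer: $\frac{\sqrt{28081235}}{91} \approx 58.233$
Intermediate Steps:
$A{\left(J,P \right)} = 3$ ($A{\left(J,P \right)} = \sqrt{9} = 3$)
$u{\left(S,b \right)} = \frac{2 S}{-11 + b}$
$Y = \frac{4}{91}$ ($Y = - \frac{2 \cdot 2 \frac{1}{-11 - 2}}{7} = - \frac{2 \cdot 2 \frac{1}{-13}}{7} = - \frac{2 \cdot 2 \left(- \frac{1}{13}\right)}{7} = \left(- \frac{1}{7}\right) \left(- \frac{4}{13}\right) = \frac{4}{91} \approx 0.043956$)
$\sqrt{3391 + Y} = \sqrt{3391 + \frac{4}{91}} = \sqrt{\frac{308585}{91}} = \frac{\sqrt{28081235}}{91}$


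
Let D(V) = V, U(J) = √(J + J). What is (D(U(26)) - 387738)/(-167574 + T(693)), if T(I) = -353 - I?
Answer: 193869/84310 - √13/84310 ≈ 2.2994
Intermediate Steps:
U(J) = √2*√J (U(J) = √(2*J) = √2*√J)
(D(U(26)) - 387738)/(-167574 + T(693)) = (√2*√26 - 387738)/(-167574 + (-353 - 1*693)) = (2*√13 - 387738)/(-167574 + (-353 - 693)) = (-387738 + 2*√13)/(-167574 - 1046) = (-387738 + 2*√13)/(-168620) = (-387738 + 2*√13)*(-1/168620) = 193869/84310 - √13/84310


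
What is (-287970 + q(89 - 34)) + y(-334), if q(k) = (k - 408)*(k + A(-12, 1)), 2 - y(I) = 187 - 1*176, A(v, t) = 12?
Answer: -311630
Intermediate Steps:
y(I) = -9 (y(I) = 2 - (187 - 1*176) = 2 - (187 - 176) = 2 - 1*11 = 2 - 11 = -9)
q(k) = (-408 + k)*(12 + k) (q(k) = (k - 408)*(k + 12) = (-408 + k)*(12 + k))
(-287970 + q(89 - 34)) + y(-334) = (-287970 + (-4896 + (89 - 34)**2 - 396*(89 - 34))) - 9 = (-287970 + (-4896 + 55**2 - 396*55)) - 9 = (-287970 + (-4896 + 3025 - 21780)) - 9 = (-287970 - 23651) - 9 = -311621 - 9 = -311630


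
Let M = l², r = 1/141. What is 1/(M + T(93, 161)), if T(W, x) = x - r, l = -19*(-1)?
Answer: 141/73601 ≈ 0.0019157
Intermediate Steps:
l = 19
r = 1/141 ≈ 0.0070922
T(W, x) = -1/141 + x (T(W, x) = x - 1*1/141 = x - 1/141 = -1/141 + x)
M = 361 (M = 19² = 361)
1/(M + T(93, 161)) = 1/(361 + (-1/141 + 161)) = 1/(361 + 22700/141) = 1/(73601/141) = 141/73601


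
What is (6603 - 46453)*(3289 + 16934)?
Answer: -805886550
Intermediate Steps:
(6603 - 46453)*(3289 + 16934) = -39850*20223 = -805886550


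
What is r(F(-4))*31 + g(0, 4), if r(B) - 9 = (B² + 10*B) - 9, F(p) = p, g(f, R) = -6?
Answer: -750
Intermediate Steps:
r(B) = B² + 10*B (r(B) = 9 + ((B² + 10*B) - 9) = 9 + (-9 + B² + 10*B) = B² + 10*B)
r(F(-4))*31 + g(0, 4) = -4*(10 - 4)*31 - 6 = -4*6*31 - 6 = -24*31 - 6 = -744 - 6 = -750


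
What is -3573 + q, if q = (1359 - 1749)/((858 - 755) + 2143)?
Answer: -4012674/1123 ≈ -3573.2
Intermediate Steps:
q = -195/1123 (q = -390/(103 + 2143) = -390/2246 = -390*1/2246 = -195/1123 ≈ -0.17364)
-3573 + q = -3573 - 195/1123 = -4012674/1123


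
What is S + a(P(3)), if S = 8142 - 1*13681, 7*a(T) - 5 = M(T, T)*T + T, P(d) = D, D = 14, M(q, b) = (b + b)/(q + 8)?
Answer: -426098/77 ≈ -5533.7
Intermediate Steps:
M(q, b) = 2*b/(8 + q) (M(q, b) = (2*b)/(8 + q) = 2*b/(8 + q))
P(d) = 14
a(T) = 5/7 + T/7 + 2*T²/(7*(8 + T)) (a(T) = 5/7 + ((2*T/(8 + T))*T + T)/7 = 5/7 + (2*T²/(8 + T) + T)/7 = 5/7 + (T + 2*T²/(8 + T))/7 = 5/7 + (T/7 + 2*T²/(7*(8 + T))) = 5/7 + T/7 + 2*T²/(7*(8 + T)))
S = -5539 (S = 8142 - 13681 = -5539)
S + a(P(3)) = -5539 + (40 + 3*14² + 13*14)/(7*(8 + 14)) = -5539 + (⅐)*(40 + 3*196 + 182)/22 = -5539 + (⅐)*(1/22)*(40 + 588 + 182) = -5539 + (⅐)*(1/22)*810 = -5539 + 405/77 = -426098/77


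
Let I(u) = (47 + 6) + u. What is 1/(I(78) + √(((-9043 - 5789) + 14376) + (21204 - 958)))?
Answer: -131/2629 + √19790/2629 ≈ 0.0036808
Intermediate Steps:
I(u) = 53 + u
1/(I(78) + √(((-9043 - 5789) + 14376) + (21204 - 958))) = 1/((53 + 78) + √(((-9043 - 5789) + 14376) + (21204 - 958))) = 1/(131 + √((-14832 + 14376) + 20246)) = 1/(131 + √(-456 + 20246)) = 1/(131 + √19790)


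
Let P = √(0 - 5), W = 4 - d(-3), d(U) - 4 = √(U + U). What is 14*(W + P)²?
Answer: -154 + 28*√30 ≈ -0.63768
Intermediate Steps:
d(U) = 4 + √2*√U (d(U) = 4 + √(U + U) = 4 + √(2*U) = 4 + √2*√U)
W = -I*√6 (W = 4 - (4 + √2*√(-3)) = 4 - (4 + √2*(I*√3)) = 4 - (4 + I*√6) = 4 + (-4 - I*√6) = -I*√6 ≈ -2.4495*I)
P = I*√5 (P = √(-5) = I*√5 ≈ 2.2361*I)
14*(W + P)² = 14*(-I*√6 + I*√5)² = 14*(I*√5 - I*√6)²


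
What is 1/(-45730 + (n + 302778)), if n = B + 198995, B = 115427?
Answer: 1/571470 ≈ 1.7499e-6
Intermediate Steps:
n = 314422 (n = 115427 + 198995 = 314422)
1/(-45730 + (n + 302778)) = 1/(-45730 + (314422 + 302778)) = 1/(-45730 + 617200) = 1/571470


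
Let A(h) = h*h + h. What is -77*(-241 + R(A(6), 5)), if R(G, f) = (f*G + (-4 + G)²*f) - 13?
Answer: -552552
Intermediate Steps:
A(h) = h + h² (A(h) = h² + h = h + h²)
R(G, f) = -13 + G*f + f*(-4 + G)² (R(G, f) = (G*f + f*(-4 + G)²) - 13 = -13 + G*f + f*(-4 + G)²)
-77*(-241 + R(A(6), 5)) = -77*(-241 + (-13 + (6*(1 + 6))*5 + 5*(-4 + 6*(1 + 6))²)) = -77*(-241 + (-13 + (6*7)*5 + 5*(-4 + 6*7)²)) = -77*(-241 + (-13 + 42*5 + 5*(-4 + 42)²)) = -77*(-241 + (-13 + 210 + 5*38²)) = -77*(-241 + (-13 + 210 + 5*1444)) = -77*(-241 + (-13 + 210 + 7220)) = -77*(-241 + 7417) = -77*7176 = -552552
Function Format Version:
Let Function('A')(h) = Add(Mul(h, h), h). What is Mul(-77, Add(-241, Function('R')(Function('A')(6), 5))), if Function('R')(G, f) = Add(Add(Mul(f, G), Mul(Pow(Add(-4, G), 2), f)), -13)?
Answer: -552552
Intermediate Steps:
Function('A')(h) = Add(h, Pow(h, 2)) (Function('A')(h) = Add(Pow(h, 2), h) = Add(h, Pow(h, 2)))
Function('R')(G, f) = Add(-13, Mul(G, f), Mul(f, Pow(Add(-4, G), 2))) (Function('R')(G, f) = Add(Add(Mul(G, f), Mul(f, Pow(Add(-4, G), 2))), -13) = Add(-13, Mul(G, f), Mul(f, Pow(Add(-4, G), 2))))
Mul(-77, Add(-241, Function('R')(Function('A')(6), 5))) = Mul(-77, Add(-241, Add(-13, Mul(Mul(6, Add(1, 6)), 5), Mul(5, Pow(Add(-4, Mul(6, Add(1, 6))), 2))))) = Mul(-77, Add(-241, Add(-13, Mul(Mul(6, 7), 5), Mul(5, Pow(Add(-4, Mul(6, 7)), 2))))) = Mul(-77, Add(-241, Add(-13, Mul(42, 5), Mul(5, Pow(Add(-4, 42), 2))))) = Mul(-77, Add(-241, Add(-13, 210, Mul(5, Pow(38, 2))))) = Mul(-77, Add(-241, Add(-13, 210, Mul(5, 1444)))) = Mul(-77, Add(-241, Add(-13, 210, 7220))) = Mul(-77, Add(-241, 7417)) = Mul(-77, 7176) = -552552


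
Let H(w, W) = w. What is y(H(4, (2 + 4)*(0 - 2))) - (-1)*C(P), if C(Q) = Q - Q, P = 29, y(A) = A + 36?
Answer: 40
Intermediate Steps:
y(A) = 36 + A
C(Q) = 0
y(H(4, (2 + 4)*(0 - 2))) - (-1)*C(P) = (36 + 4) - (-1)*0 = 40 - 1*0 = 40 + 0 = 40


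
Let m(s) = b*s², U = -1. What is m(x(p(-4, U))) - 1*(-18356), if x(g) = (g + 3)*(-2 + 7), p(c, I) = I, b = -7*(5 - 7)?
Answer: 19756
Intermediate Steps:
b = 14 (b = -7*(-2) = 14)
x(g) = 15 + 5*g (x(g) = (3 + g)*5 = 15 + 5*g)
m(s) = 14*s²
m(x(p(-4, U))) - 1*(-18356) = 14*(15 + 5*(-1))² - 1*(-18356) = 14*(15 - 5)² + 18356 = 14*10² + 18356 = 14*100 + 18356 = 1400 + 18356 = 19756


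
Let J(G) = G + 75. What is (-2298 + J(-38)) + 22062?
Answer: 19801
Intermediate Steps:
J(G) = 75 + G
(-2298 + J(-38)) + 22062 = (-2298 + (75 - 38)) + 22062 = (-2298 + 37) + 22062 = -2261 + 22062 = 19801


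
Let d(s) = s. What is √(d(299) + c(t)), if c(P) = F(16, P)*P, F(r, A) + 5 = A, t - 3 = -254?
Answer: √64555 ≈ 254.08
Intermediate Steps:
t = -251 (t = 3 - 254 = -251)
F(r, A) = -5 + A
c(P) = P*(-5 + P) (c(P) = (-5 + P)*P = P*(-5 + P))
√(d(299) + c(t)) = √(299 - 251*(-5 - 251)) = √(299 - 251*(-256)) = √(299 + 64256) = √64555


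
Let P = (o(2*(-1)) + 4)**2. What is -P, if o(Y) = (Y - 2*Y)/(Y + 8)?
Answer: -169/9 ≈ -18.778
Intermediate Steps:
o(Y) = -Y/(8 + Y) (o(Y) = (-Y)/(8 + Y) = -Y/(8 + Y))
P = 169/9 (P = (-2*(-1)/(8 + 2*(-1)) + 4)**2 = (-1*(-2)/(8 - 2) + 4)**2 = (-1*(-2)/6 + 4)**2 = (-1*(-2)*1/6 + 4)**2 = (1/3 + 4)**2 = (13/3)**2 = 169/9 ≈ 18.778)
-P = -1*169/9 = -169/9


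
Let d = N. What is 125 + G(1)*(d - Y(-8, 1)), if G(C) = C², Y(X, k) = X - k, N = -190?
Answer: -56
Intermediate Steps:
d = -190
125 + G(1)*(d - Y(-8, 1)) = 125 + 1²*(-190 - (-8 - 1*1)) = 125 + 1*(-190 - (-8 - 1)) = 125 + 1*(-190 - 1*(-9)) = 125 + 1*(-190 + 9) = 125 + 1*(-181) = 125 - 181 = -56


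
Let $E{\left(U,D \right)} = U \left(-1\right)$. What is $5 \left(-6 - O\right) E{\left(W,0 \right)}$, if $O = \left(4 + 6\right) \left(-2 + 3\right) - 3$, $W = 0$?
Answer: $0$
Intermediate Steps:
$O = 7$ ($O = 10 \cdot 1 - 3 = 10 - 3 = 7$)
$E{\left(U,D \right)} = - U$
$5 \left(-6 - O\right) E{\left(W,0 \right)} = 5 \left(-6 - 7\right) \left(\left(-1\right) 0\right) = 5 \left(-6 - 7\right) 0 = 5 \left(-13\right) 0 = \left(-65\right) 0 = 0$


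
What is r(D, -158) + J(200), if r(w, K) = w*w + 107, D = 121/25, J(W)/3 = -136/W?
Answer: 80241/625 ≈ 128.39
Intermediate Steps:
J(W) = -408/W (J(W) = 3*(-136/W) = -408/W)
D = 121/25 (D = 121*(1/25) = 121/25 ≈ 4.8400)
r(w, K) = 107 + w**2 (r(w, K) = w**2 + 107 = 107 + w**2)
r(D, -158) + J(200) = (107 + (121/25)**2) - 408/200 = (107 + 14641/625) - 408*1/200 = 81516/625 - 51/25 = 80241/625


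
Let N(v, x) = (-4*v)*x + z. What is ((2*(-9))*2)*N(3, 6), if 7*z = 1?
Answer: 18108/7 ≈ 2586.9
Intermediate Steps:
z = 1/7 (z = (1/7)*1 = 1/7 ≈ 0.14286)
N(v, x) = 1/7 - 4*v*x (N(v, x) = (-4*v)*x + 1/7 = -4*v*x + 1/7 = 1/7 - 4*v*x)
((2*(-9))*2)*N(3, 6) = ((2*(-9))*2)*(1/7 - 4*3*6) = (-18*2)*(1/7 - 72) = -36*(-503/7) = 18108/7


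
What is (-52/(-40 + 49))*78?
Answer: -1352/3 ≈ -450.67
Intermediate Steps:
(-52/(-40 + 49))*78 = (-52/9)*78 = ((⅑)*(-52))*78 = -52/9*78 = -1352/3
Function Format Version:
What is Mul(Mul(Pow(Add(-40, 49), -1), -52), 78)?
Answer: Rational(-1352, 3) ≈ -450.67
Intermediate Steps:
Mul(Mul(Pow(Add(-40, 49), -1), -52), 78) = Mul(Mul(Pow(9, -1), -52), 78) = Mul(Mul(Rational(1, 9), -52), 78) = Mul(Rational(-52, 9), 78) = Rational(-1352, 3)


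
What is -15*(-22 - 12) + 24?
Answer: 534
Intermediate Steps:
-15*(-22 - 12) + 24 = -15*(-34) + 24 = 510 + 24 = 534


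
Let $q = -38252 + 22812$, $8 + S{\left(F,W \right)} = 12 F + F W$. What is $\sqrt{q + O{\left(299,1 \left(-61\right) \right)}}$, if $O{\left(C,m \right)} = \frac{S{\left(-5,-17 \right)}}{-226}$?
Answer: $\frac{i \sqrt{788617282}}{226} \approx 124.26 i$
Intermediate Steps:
$S{\left(F,W \right)} = -8 + 12 F + F W$ ($S{\left(F,W \right)} = -8 + \left(12 F + F W\right) = -8 + 12 F + F W$)
$O{\left(C,m \right)} = - \frac{17}{226}$ ($O{\left(C,m \right)} = \frac{-8 + 12 \left(-5\right) - -85}{-226} = \left(-8 - 60 + 85\right) \left(- \frac{1}{226}\right) = 17 \left(- \frac{1}{226}\right) = - \frac{17}{226}$)
$q = -15440$
$\sqrt{q + O{\left(299,1 \left(-61\right) \right)}} = \sqrt{-15440 - \frac{17}{226}} = \sqrt{- \frac{3489457}{226}} = \frac{i \sqrt{788617282}}{226}$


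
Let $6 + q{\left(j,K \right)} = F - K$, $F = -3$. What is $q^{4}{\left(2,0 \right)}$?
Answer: $6561$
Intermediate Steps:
$q{\left(j,K \right)} = -9 - K$ ($q{\left(j,K \right)} = -6 - \left(3 + K\right) = -9 - K$)
$q^{4}{\left(2,0 \right)} = \left(-9 - 0\right)^{4} = \left(-9 + 0\right)^{4} = \left(-9\right)^{4} = 6561$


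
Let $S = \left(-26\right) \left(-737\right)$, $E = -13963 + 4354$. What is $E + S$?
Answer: $9553$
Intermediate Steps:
$E = -9609$
$S = 19162$
$E + S = -9609 + 19162 = 9553$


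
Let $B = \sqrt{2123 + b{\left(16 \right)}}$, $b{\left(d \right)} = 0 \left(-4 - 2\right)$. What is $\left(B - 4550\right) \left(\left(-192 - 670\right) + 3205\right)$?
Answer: $-10660650 + 2343 \sqrt{2123} \approx -1.0553 \cdot 10^{7}$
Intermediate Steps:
$b{\left(d \right)} = 0$ ($b{\left(d \right)} = 0 \left(-6\right) = 0$)
$B = \sqrt{2123}$ ($B = \sqrt{2123 + 0} = \sqrt{2123} \approx 46.076$)
$\left(B - 4550\right) \left(\left(-192 - 670\right) + 3205\right) = \left(\sqrt{2123} - 4550\right) \left(\left(-192 - 670\right) + 3205\right) = \left(-4550 + \sqrt{2123}\right) \left(\left(-192 - 670\right) + 3205\right) = \left(-4550 + \sqrt{2123}\right) \left(-862 + 3205\right) = \left(-4550 + \sqrt{2123}\right) 2343 = -10660650 + 2343 \sqrt{2123}$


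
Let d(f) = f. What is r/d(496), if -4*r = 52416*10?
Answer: -8190/31 ≈ -264.19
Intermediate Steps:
r = -131040 (r = -13104*10 = -1/4*524160 = -131040)
r/d(496) = -131040/496 = -131040*1/496 = -8190/31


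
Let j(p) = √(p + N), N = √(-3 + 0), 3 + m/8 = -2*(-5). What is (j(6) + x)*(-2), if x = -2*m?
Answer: 224 - 2*√(6 + I*√3) ≈ 219.05 - 0.7*I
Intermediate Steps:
m = 56 (m = -24 + 8*(-2*(-5)) = -24 + 8*10 = -24 + 80 = 56)
N = I*√3 (N = √(-3) = I*√3 ≈ 1.732*I)
j(p) = √(p + I*√3)
x = -112 (x = -2*56 = -112)
(j(6) + x)*(-2) = (√(6 + I*√3) - 112)*(-2) = (-112 + √(6 + I*√3))*(-2) = 224 - 2*√(6 + I*√3)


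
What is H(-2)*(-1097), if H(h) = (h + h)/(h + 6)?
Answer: 1097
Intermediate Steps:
H(h) = 2*h/(6 + h) (H(h) = (2*h)/(6 + h) = 2*h/(6 + h))
H(-2)*(-1097) = (2*(-2)/(6 - 2))*(-1097) = (2*(-2)/4)*(-1097) = (2*(-2)*(¼))*(-1097) = -1*(-1097) = 1097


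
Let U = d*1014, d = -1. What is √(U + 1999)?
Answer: √985 ≈ 31.385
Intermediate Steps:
U = -1014 (U = -1*1014 = -1014)
√(U + 1999) = √(-1014 + 1999) = √985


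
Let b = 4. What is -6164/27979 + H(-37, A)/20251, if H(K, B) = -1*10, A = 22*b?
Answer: -17872422/80943247 ≈ -0.22080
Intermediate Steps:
A = 88 (A = 22*4 = 88)
H(K, B) = -10
-6164/27979 + H(-37, A)/20251 = -6164/27979 - 10/20251 = -17872422/80943247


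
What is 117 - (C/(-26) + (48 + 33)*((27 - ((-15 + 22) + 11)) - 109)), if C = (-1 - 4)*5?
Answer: 213617/26 ≈ 8216.0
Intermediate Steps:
C = -25 (C = -5*5 = -25)
117 - (C/(-26) + (48 + 33)*((27 - ((-15 + 22) + 11)) - 109)) = 117 - (-25/(-26) + (48 + 33)*((27 - ((-15 + 22) + 11)) - 109)) = 117 - (-25*(-1/26) + 81*((27 - (7 + 11)) - 109)) = 117 - (25/26 + 81*((27 - 1*18) - 109)) = 117 - (25/26 + 81*((27 - 18) - 109)) = 117 - (25/26 + 81*(9 - 109)) = 117 - (25/26 + 81*(-100)) = 117 - (25/26 - 8100) = 117 - 1*(-210575/26) = 117 + 210575/26 = 213617/26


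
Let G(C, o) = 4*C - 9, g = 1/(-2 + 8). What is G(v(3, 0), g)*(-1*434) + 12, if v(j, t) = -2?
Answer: 7390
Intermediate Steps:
g = ⅙ (g = 1/6 = ⅙ ≈ 0.16667)
G(C, o) = -9 + 4*C
G(v(3, 0), g)*(-1*434) + 12 = (-9 + 4*(-2))*(-1*434) + 12 = (-9 - 8)*(-434) + 12 = -17*(-434) + 12 = 7378 + 12 = 7390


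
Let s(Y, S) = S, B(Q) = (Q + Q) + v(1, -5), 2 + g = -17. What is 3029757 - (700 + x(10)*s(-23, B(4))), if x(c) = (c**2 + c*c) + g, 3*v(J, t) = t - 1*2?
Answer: 9084094/3 ≈ 3.0280e+6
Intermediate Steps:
v(J, t) = -2/3 + t/3 (v(J, t) = (t - 1*2)/3 = (t - 2)/3 = (-2 + t)/3 = -2/3 + t/3)
g = -19 (g = -2 - 17 = -19)
B(Q) = -7/3 + 2*Q (B(Q) = (Q + Q) + (-2/3 + (1/3)*(-5)) = 2*Q + (-2/3 - 5/3) = 2*Q - 7/3 = -7/3 + 2*Q)
x(c) = -19 + 2*c**2 (x(c) = (c**2 + c*c) - 19 = (c**2 + c**2) - 19 = 2*c**2 - 19 = -19 + 2*c**2)
3029757 - (700 + x(10)*s(-23, B(4))) = 3029757 - (700 + (-19 + 2*10**2)*(-7/3 + 2*4)) = 3029757 - (700 + (-19 + 2*100)*(-7/3 + 8)) = 3029757 - (700 + (-19 + 200)*(17/3)) = 3029757 - (700 + 181*(17/3)) = 3029757 - (700 + 3077/3) = 3029757 - 1*5177/3 = 3029757 - 5177/3 = 9084094/3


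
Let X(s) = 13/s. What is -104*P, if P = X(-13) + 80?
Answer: -8216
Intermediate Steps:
P = 79 (P = 13/(-13) + 80 = 13*(-1/13) + 80 = -1 + 80 = 79)
-104*P = -104*79 = -8216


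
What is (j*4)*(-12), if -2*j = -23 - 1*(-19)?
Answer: -96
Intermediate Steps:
j = 2 (j = -(-23 - 1*(-19))/2 = -(-23 + 19)/2 = -½*(-4) = 2)
(j*4)*(-12) = (2*4)*(-12) = 8*(-12) = -96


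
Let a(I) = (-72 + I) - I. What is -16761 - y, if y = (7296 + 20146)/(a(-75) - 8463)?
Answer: -143027693/8535 ≈ -16758.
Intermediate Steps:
a(I) = -72
y = -27442/8535 (y = (7296 + 20146)/(-72 - 8463) = 27442/(-8535) = 27442*(-1/8535) = -27442/8535 ≈ -3.2152)
-16761 - y = -16761 - 1*(-27442/8535) = -16761 + 27442/8535 = -143027693/8535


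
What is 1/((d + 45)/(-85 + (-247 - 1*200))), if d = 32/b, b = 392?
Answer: -26068/2209 ≈ -11.801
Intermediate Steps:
d = 4/49 (d = 32/392 = 32*(1/392) = 4/49 ≈ 0.081633)
1/((d + 45)/(-85 + (-247 - 1*200))) = 1/((4/49 + 45)/(-85 + (-247 - 1*200))) = 1/(2209/(49*(-85 + (-247 - 200)))) = 1/(2209/(49*(-85 - 447))) = 1/((2209/49)/(-532)) = 1/((2209/49)*(-1/532)) = 1/(-2209/26068) = -26068/2209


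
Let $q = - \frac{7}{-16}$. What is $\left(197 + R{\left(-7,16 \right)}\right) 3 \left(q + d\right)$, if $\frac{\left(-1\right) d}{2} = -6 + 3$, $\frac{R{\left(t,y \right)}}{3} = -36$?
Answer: $\frac{27501}{16} \approx 1718.8$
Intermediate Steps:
$q = \frac{7}{16}$ ($q = \left(-7\right) \left(- \frac{1}{16}\right) = \frac{7}{16} \approx 0.4375$)
$R{\left(t,y \right)} = -108$ ($R{\left(t,y \right)} = 3 \left(-36\right) = -108$)
$d = 6$ ($d = - 2 \left(-6 + 3\right) = \left(-2\right) \left(-3\right) = 6$)
$\left(197 + R{\left(-7,16 \right)}\right) 3 \left(q + d\right) = \left(197 - 108\right) 3 \left(\frac{7}{16} + 6\right) = 89 \cdot 3 \cdot \frac{103}{16} = 89 \cdot \frac{309}{16} = \frac{27501}{16}$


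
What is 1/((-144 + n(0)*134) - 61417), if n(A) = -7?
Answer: -1/62499 ≈ -1.6000e-5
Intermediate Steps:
1/((-144 + n(0)*134) - 61417) = 1/((-144 - 7*134) - 61417) = 1/((-144 - 938) - 61417) = 1/(-1082 - 61417) = 1/(-62499) = -1/62499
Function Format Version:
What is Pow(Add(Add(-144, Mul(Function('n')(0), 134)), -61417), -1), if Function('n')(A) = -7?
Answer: Rational(-1, 62499) ≈ -1.6000e-5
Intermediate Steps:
Pow(Add(Add(-144, Mul(Function('n')(0), 134)), -61417), -1) = Pow(Add(Add(-144, Mul(-7, 134)), -61417), -1) = Pow(Add(Add(-144, -938), -61417), -1) = Pow(Add(-1082, -61417), -1) = Pow(-62499, -1) = Rational(-1, 62499)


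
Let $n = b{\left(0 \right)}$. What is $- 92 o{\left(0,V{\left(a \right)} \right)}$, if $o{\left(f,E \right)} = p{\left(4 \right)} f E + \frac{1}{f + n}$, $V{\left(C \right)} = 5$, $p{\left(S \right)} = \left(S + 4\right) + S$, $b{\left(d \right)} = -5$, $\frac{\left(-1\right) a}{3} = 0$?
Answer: $\frac{92}{5} \approx 18.4$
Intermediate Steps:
$a = 0$ ($a = \left(-3\right) 0 = 0$)
$p{\left(S \right)} = 4 + 2 S$ ($p{\left(S \right)} = \left(4 + S\right) + S = 4 + 2 S$)
$n = -5$
$o{\left(f,E \right)} = \frac{1}{-5 + f} + 12 E f$ ($o{\left(f,E \right)} = \left(4 + 2 \cdot 4\right) f E + \frac{1}{f - 5} = \left(4 + 8\right) f E + \frac{1}{-5 + f} = 12 f E + \frac{1}{-5 + f} = 12 E f + \frac{1}{-5 + f} = \frac{1}{-5 + f} + 12 E f$)
$- 92 o{\left(0,V{\left(a \right)} \right)} = - 92 \frac{1 - 300 \cdot 0 + 12 \cdot 5 \cdot 0^{2}}{-5 + 0} = - 92 \frac{1 + 0 + 12 \cdot 5 \cdot 0}{-5} = - 92 \left(- \frac{1 + 0 + 0}{5}\right) = - 92 \left(\left(- \frac{1}{5}\right) 1\right) = \left(-92\right) \left(- \frac{1}{5}\right) = \frac{92}{5}$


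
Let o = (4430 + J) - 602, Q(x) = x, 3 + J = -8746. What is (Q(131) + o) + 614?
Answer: -4176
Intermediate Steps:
J = -8749 (J = -3 - 8746 = -8749)
o = -4921 (o = (4430 - 8749) - 602 = -4319 - 602 = -4921)
(Q(131) + o) + 614 = (131 - 4921) + 614 = -4790 + 614 = -4176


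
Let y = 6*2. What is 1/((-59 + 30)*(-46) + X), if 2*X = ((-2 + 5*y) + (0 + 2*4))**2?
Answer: 1/3512 ≈ 0.00028474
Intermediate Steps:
y = 12
X = 2178 (X = ((-2 + 5*12) + (0 + 2*4))**2/2 = ((-2 + 60) + (0 + 8))**2/2 = (58 + 8)**2/2 = (1/2)*66**2 = (1/2)*4356 = 2178)
1/((-59 + 30)*(-46) + X) = 1/((-59 + 30)*(-46) + 2178) = 1/(-29*(-46) + 2178) = 1/(1334 + 2178) = 1/3512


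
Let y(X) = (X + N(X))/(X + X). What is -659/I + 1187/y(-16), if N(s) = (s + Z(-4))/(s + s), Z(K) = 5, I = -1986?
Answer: 804763109/331662 ≈ 2426.5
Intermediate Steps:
N(s) = (5 + s)/(2*s) (N(s) = (s + 5)/(s + s) = (5 + s)/((2*s)) = (5 + s)*(1/(2*s)) = (5 + s)/(2*s))
y(X) = (X + (5 + X)/(2*X))/(2*X) (y(X) = (X + (5 + X)/(2*X))/(X + X) = (X + (5 + X)/(2*X))/((2*X)) = (X + (5 + X)/(2*X))*(1/(2*X)) = (X + (5 + X)/(2*X))/(2*X))
-659/I + 1187/y(-16) = -659/(-1986) + 1187/(((¼)*(5 - 16 + 2*(-16)²)/(-16)²)) = -659*(-1/1986) + 1187/(((¼)*(1/256)*(5 - 16 + 2*256))) = 659/1986 + 1187/(((¼)*(1/256)*(5 - 16 + 512))) = 659/1986 + 1187/(((¼)*(1/256)*501)) = 659/1986 + 1187/(501/1024) = 659/1986 + 1187*(1024/501) = 659/1986 + 1215488/501 = 804763109/331662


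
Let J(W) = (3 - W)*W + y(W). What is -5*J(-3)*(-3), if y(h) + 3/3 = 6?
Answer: -195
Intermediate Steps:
y(h) = 5 (y(h) = -1 + 6 = 5)
J(W) = 5 + W*(3 - W) (J(W) = (3 - W)*W + 5 = W*(3 - W) + 5 = 5 + W*(3 - W))
-5*J(-3)*(-3) = -5*(5 - 1*(-3)² + 3*(-3))*(-3) = -5*(5 - 1*9 - 9)*(-3) = -5*(5 - 9 - 9)*(-3) = -5*(-13)*(-3) = 65*(-3) = -195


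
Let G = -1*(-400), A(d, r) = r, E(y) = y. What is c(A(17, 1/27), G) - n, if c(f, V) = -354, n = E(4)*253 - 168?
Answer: -1198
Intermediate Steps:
n = 844 (n = 4*253 - 168 = 1012 - 168 = 844)
G = 400
c(A(17, 1/27), G) - n = -354 - 1*844 = -354 - 844 = -1198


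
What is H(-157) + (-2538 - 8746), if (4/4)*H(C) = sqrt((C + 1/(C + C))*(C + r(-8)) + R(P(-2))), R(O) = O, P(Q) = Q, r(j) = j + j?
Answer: -11284 + sqrt(2677823086)/314 ≈ -11119.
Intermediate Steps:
r(j) = 2*j
H(C) = sqrt(-2 + (-16 + C)*(C + 1/(2*C))) (H(C) = sqrt((C + 1/(C + C))*(C + 2*(-8)) - 2) = sqrt((C + 1/(2*C))*(C - 16) - 2) = sqrt((C + 1/(2*C))*(-16 + C) - 2) = sqrt((-16 + C)*(C + 1/(2*C)) - 2) = sqrt(-2 + (-16 + C)*(C + 1/(2*C))))
H(-157) + (-2538 - 8746) = sqrt(-6 - 64*(-157) - 32/(-157) + 4*(-157)**2)/2 + (-2538 - 8746) = sqrt(-6 + 10048 - 32*(-1/157) + 4*24649)/2 - 11284 = sqrt(-6 + 10048 + 32/157 + 98596)/2 - 11284 = sqrt(17056198/157)/2 - 11284 = (sqrt(2677823086)/157)/2 - 11284 = sqrt(2677823086)/314 - 11284 = -11284 + sqrt(2677823086)/314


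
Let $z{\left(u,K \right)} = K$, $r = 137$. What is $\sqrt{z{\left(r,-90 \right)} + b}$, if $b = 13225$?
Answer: $\sqrt{13135} \approx 114.61$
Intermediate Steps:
$\sqrt{z{\left(r,-90 \right)} + b} = \sqrt{-90 + 13225} = \sqrt{13135}$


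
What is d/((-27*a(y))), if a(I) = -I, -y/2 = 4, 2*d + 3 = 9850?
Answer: -9847/432 ≈ -22.794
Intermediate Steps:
d = 9847/2 (d = -3/2 + (1/2)*9850 = -3/2 + 4925 = 9847/2 ≈ 4923.5)
y = -8 (y = -2*4 = -8)
d/((-27*a(y))) = 9847/(2*((-(-27)*(-8)))) = 9847/(2*((-27*8))) = (9847/2)/(-216) = (9847/2)*(-1/216) = -9847/432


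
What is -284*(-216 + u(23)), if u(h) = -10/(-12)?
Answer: 183322/3 ≈ 61107.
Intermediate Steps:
u(h) = ⅚ (u(h) = -10*(-1/12) = ⅚)
-284*(-216 + u(23)) = -284*(-216 + ⅚) = -284*(-1291/6) = 183322/3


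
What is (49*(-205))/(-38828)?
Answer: 10045/38828 ≈ 0.25871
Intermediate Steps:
(49*(-205))/(-38828) = -10045*(-1/38828) = 10045/38828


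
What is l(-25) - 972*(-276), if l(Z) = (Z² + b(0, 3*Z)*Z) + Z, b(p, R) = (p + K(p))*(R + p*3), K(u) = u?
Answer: 268872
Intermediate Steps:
b(p, R) = 2*p*(R + 3*p) (b(p, R) = (p + p)*(R + p*3) = (2*p)*(R + 3*p) = 2*p*(R + 3*p))
l(Z) = Z + Z² (l(Z) = (Z² + (2*0*(3*Z + 3*0))*Z) + Z = (Z² + (2*0*(3*Z + 0))*Z) + Z = (Z² + (2*0*(3*Z))*Z) + Z = (Z² + 0*Z) + Z = (Z² + 0) + Z = Z² + Z = Z + Z²)
l(-25) - 972*(-276) = -25*(1 - 25) - 972*(-276) = -25*(-24) + 268272 = 600 + 268272 = 268872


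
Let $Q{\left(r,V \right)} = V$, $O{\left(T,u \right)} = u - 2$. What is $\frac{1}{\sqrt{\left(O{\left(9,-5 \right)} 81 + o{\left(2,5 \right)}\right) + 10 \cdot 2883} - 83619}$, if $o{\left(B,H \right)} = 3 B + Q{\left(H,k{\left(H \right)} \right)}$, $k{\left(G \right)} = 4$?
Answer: $- \frac{83619}{6992108888} - \frac{7 \sqrt{577}}{6992108888} \approx -1.1983 \cdot 10^{-5}$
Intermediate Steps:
$O{\left(T,u \right)} = -2 + u$
$o{\left(B,H \right)} = 4 + 3 B$ ($o{\left(B,H \right)} = 3 B + 4 = 4 + 3 B$)
$\frac{1}{\sqrt{\left(O{\left(9,-5 \right)} 81 + o{\left(2,5 \right)}\right) + 10 \cdot 2883} - 83619} = \frac{1}{\sqrt{\left(\left(-2 - 5\right) 81 + \left(4 + 3 \cdot 2\right)\right) + 10 \cdot 2883} - 83619} = \frac{1}{\sqrt{\left(\left(-7\right) 81 + \left(4 + 6\right)\right) + 28830} - 83619} = \frac{1}{\sqrt{\left(-567 + 10\right) + 28830} - 83619} = \frac{1}{\sqrt{-557 + 28830} - 83619} = \frac{1}{\sqrt{28273} - 83619} = \frac{1}{7 \sqrt{577} - 83619} = \frac{1}{-83619 + 7 \sqrt{577}}$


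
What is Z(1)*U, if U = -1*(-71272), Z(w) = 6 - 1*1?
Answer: 356360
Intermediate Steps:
Z(w) = 5 (Z(w) = 6 - 1 = 5)
U = 71272
Z(1)*U = 5*71272 = 356360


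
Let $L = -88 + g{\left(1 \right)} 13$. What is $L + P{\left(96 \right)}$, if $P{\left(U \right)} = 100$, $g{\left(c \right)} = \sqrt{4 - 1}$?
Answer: $12 + 13 \sqrt{3} \approx 34.517$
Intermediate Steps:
$g{\left(c \right)} = \sqrt{3}$
$L = -88 + 13 \sqrt{3}$ ($L = -88 + \sqrt{3} \cdot 13 = -88 + 13 \sqrt{3} \approx -65.483$)
$L + P{\left(96 \right)} = \left(-88 + 13 \sqrt{3}\right) + 100 = 12 + 13 \sqrt{3}$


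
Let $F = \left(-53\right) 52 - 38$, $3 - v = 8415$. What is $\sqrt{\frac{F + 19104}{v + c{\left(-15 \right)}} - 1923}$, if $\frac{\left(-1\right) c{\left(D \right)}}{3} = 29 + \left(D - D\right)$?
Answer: $\frac{i \sqrt{139042679613}}{8499} \approx 43.874 i$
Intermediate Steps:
$v = -8412$ ($v = 3 - 8415 = -8412$)
$c{\left(D \right)} = -87$ ($c{\left(D \right)} = - 3 \left(29 + \left(D - D\right)\right) = - 3 \left(29 + 0\right) = \left(-3\right) 29 = -87$)
$F = -2794$ ($F = -2756 - 38 = -2794$)
$\sqrt{\frac{F + 19104}{v + c{\left(-15 \right)}} - 1923} = \sqrt{\frac{-2794 + 19104}{-8412 - 87} - 1923} = \sqrt{\frac{16310}{-8499} - 1923} = \sqrt{16310 \left(- \frac{1}{8499}\right) - 1923} = \sqrt{- \frac{16310}{8499} - 1923} = \sqrt{- \frac{16359887}{8499}} = \frac{i \sqrt{139042679613}}{8499}$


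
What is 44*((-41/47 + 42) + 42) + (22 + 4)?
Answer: 173130/47 ≈ 3683.6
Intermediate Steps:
44*((-41/47 + 42) + 42) + (22 + 4) = 44*((-41*1/47 + 42) + 42) + 26 = 44*((-41/47 + 42) + 42) + 26 = 44*(1933/47 + 42) + 26 = 44*(3907/47) + 26 = 171908/47 + 26 = 173130/47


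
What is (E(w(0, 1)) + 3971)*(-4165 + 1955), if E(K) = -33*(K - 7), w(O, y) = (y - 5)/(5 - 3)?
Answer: -9432280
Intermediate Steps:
w(O, y) = -5/2 + y/2 (w(O, y) = (-5 + y)/2 = (-5 + y)*(½) = -5/2 + y/2)
E(K) = 231 - 33*K (E(K) = -33*(-7 + K) = 231 - 33*K)
(E(w(0, 1)) + 3971)*(-4165 + 1955) = ((231 - 33*(-5/2 + (½)*1)) + 3971)*(-4165 + 1955) = ((231 - 33*(-5/2 + ½)) + 3971)*(-2210) = ((231 - 33*(-2)) + 3971)*(-2210) = ((231 + 66) + 3971)*(-2210) = (297 + 3971)*(-2210) = 4268*(-2210) = -9432280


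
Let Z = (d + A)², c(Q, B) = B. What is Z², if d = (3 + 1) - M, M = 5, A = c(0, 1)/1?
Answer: 0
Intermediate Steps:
A = 1 (A = 1/1 = 1*1 = 1)
d = -1 (d = (3 + 1) - 1*5 = 4 - 5 = -1)
Z = 0 (Z = (-1 + 1)² = 0² = 0)
Z² = 0² = 0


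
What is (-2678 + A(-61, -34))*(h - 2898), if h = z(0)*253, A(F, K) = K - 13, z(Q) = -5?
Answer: 11344175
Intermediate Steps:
A(F, K) = -13 + K
h = -1265 (h = -5*253 = -1265)
(-2678 + A(-61, -34))*(h - 2898) = (-2678 + (-13 - 34))*(-1265 - 2898) = (-2678 - 47)*(-4163) = -2725*(-4163) = 11344175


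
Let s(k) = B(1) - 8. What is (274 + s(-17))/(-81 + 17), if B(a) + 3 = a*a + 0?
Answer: -33/8 ≈ -4.1250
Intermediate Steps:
B(a) = -3 + a**2 (B(a) = -3 + (a*a + 0) = -3 + (a**2 + 0) = -3 + a**2)
s(k) = -10 (s(k) = (-3 + 1**2) - 8 = (-3 + 1) - 8 = -2 - 8 = -10)
(274 + s(-17))/(-81 + 17) = (274 - 10)/(-81 + 17) = 264/(-64) = 264*(-1/64) = -33/8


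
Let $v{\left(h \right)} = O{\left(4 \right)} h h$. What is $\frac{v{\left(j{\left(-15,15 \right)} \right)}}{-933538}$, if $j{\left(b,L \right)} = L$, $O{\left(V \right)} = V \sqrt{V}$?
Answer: $- \frac{900}{466769} \approx -0.0019281$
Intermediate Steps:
$O{\left(V \right)} = V^{\frac{3}{2}}$
$v{\left(h \right)} = 8 h^{2}$ ($v{\left(h \right)} = 4^{\frac{3}{2}} h h = 8 h h = 8 h^{2}$)
$\frac{v{\left(j{\left(-15,15 \right)} \right)}}{-933538} = \frac{8 \cdot 15^{2}}{-933538} = 8 \cdot 225 \left(- \frac{1}{933538}\right) = 1800 \left(- \frac{1}{933538}\right) = - \frac{900}{466769}$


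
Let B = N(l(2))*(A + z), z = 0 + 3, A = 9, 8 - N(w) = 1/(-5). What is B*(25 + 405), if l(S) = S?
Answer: 42312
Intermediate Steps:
N(w) = 41/5 (N(w) = 8 - 1/(-5) = 8 - 1*(-⅕) = 8 + ⅕ = 41/5)
z = 3
B = 492/5 (B = 41*(9 + 3)/5 = (41/5)*12 = 492/5 ≈ 98.400)
B*(25 + 405) = 492*(25 + 405)/5 = (492/5)*430 = 42312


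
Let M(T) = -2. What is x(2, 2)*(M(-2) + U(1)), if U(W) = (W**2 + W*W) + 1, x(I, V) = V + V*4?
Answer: 10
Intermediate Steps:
x(I, V) = 5*V (x(I, V) = V + 4*V = 5*V)
U(W) = 1 + 2*W**2 (U(W) = (W**2 + W**2) + 1 = 2*W**2 + 1 = 1 + 2*W**2)
x(2, 2)*(M(-2) + U(1)) = (5*2)*(-2 + (1 + 2*1**2)) = 10*(-2 + (1 + 2*1)) = 10*(-2 + (1 + 2)) = 10*(-2 + 3) = 10*1 = 10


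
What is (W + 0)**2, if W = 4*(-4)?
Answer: 256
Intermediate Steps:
W = -16
(W + 0)**2 = (-16 + 0)**2 = (-16)**2 = 256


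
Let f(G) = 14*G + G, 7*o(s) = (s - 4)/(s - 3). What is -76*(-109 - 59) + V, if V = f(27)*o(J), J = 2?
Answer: 90186/7 ≈ 12884.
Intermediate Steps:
o(s) = (-4 + s)/(7*(-3 + s)) (o(s) = ((s - 4)/(s - 3))/7 = ((-4 + s)/(-3 + s))/7 = (-4 + s)/(7*(-3 + s)))
f(G) = 15*G
V = 810/7 (V = (15*27)*((-4 + 2)/(7*(-3 + 2))) = 405*((1/7)*(-2)/(-1)) = 405*((1/7)*(-1)*(-2)) = 405*(2/7) = 810/7 ≈ 115.71)
-76*(-109 - 59) + V = -76*(-109 - 59) + 810/7 = -76*(-168) + 810/7 = 12768 + 810/7 = 90186/7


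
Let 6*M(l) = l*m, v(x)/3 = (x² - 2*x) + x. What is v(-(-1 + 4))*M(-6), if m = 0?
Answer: 0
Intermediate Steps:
v(x) = -3*x + 3*x² (v(x) = 3*((x² - 2*x) + x) = 3*(x² - x) = -3*x + 3*x²)
M(l) = 0 (M(l) = (l*0)/6 = (⅙)*0 = 0)
v(-(-1 + 4))*M(-6) = (3*(-(-1 + 4))*(-1 - (-1 + 4)))*0 = (3*(-1*3)*(-1 - 1*3))*0 = (3*(-3)*(-1 - 3))*0 = (3*(-3)*(-4))*0 = 36*0 = 0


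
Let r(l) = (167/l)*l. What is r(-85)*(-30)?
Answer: -5010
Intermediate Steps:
r(l) = 167
r(-85)*(-30) = 167*(-30) = -5010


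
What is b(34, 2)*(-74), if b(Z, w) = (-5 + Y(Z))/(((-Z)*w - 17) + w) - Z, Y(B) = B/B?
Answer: 208532/83 ≈ 2512.4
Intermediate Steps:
Y(B) = 1
b(Z, w) = -Z - 4/(-17 + w - Z*w) (b(Z, w) = (-5 + 1)/(((-Z)*w - 17) + w) - Z = -4/((-Z*w - 17) + w) - Z = -4/((-17 - Z*w) + w) - Z = -4/(-17 + w - Z*w) - Z = -Z - 4/(-17 + w - Z*w))
b(34, 2)*(-74) = ((4 - 17*34 + 34*2 - 1*2*34**2)/(17 - 1*2 + 34*2))*(-74) = ((4 - 578 + 68 - 1*2*1156)/(17 - 2 + 68))*(-74) = ((4 - 578 + 68 - 2312)/83)*(-74) = ((1/83)*(-2818))*(-74) = -2818/83*(-74) = 208532/83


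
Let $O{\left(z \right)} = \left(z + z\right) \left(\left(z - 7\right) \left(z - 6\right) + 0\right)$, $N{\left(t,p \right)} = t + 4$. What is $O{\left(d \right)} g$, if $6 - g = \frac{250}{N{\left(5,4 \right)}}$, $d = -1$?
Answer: $\frac{21952}{9} \approx 2439.1$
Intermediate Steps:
$N{\left(t,p \right)} = 4 + t$
$O{\left(z \right)} = 2 z \left(-7 + z\right) \left(-6 + z\right)$ ($O{\left(z \right)} = 2 z \left(\left(-7 + z\right) \left(-6 + z\right) + 0\right) = 2 z \left(-7 + z\right) \left(-6 + z\right)$)
$g = - \frac{196}{9}$ ($g = 6 - \frac{250}{4 + 5} = 6 - \frac{250}{9} = - \frac{196}{9} \approx -21.778$)
$O{\left(d \right)} g = 2 \left(-1\right) \left(42 + \left(-1\right)^{2} - -13\right) \left(- \frac{196}{9}\right) = 2 \left(-1\right) \left(42 + 1 + 13\right) \left(- \frac{196}{9}\right) = 2 \left(-1\right) 56 \left(- \frac{196}{9}\right) = \left(-112\right) \left(- \frac{196}{9}\right) = \frac{21952}{9}$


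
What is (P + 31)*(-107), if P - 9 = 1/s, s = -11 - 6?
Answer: -72653/17 ≈ -4273.7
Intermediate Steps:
s = -17
P = 152/17 (P = 9 + 1/(-17) = 9 - 1/17 = 152/17 ≈ 8.9412)
(P + 31)*(-107) = (152/17 + 31)*(-107) = (679/17)*(-107) = -72653/17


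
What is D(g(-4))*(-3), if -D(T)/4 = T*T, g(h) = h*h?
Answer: 3072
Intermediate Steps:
g(h) = h²
D(T) = -4*T² (D(T) = -4*T*T = -4*T²)
D(g(-4))*(-3) = -4*((-4)²)²*(-3) = -4*16²*(-3) = -4*256*(-3) = -1024*(-3) = 3072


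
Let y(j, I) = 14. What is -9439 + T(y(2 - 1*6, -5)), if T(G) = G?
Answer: -9425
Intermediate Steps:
-9439 + T(y(2 - 1*6, -5)) = -9439 + 14 = -9425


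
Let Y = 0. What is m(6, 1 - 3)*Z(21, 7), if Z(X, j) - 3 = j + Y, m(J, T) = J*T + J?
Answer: -60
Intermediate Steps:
m(J, T) = J + J*T
Z(X, j) = 3 + j (Z(X, j) = 3 + (j + 0) = 3 + j)
m(6, 1 - 3)*Z(21, 7) = (6*(1 + (1 - 3)))*(3 + 7) = (6*(1 - 2))*10 = (6*(-1))*10 = -6*10 = -60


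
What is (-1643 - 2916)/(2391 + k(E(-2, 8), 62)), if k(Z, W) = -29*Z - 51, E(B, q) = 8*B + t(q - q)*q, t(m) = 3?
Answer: -4559/2108 ≈ -2.1627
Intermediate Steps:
E(B, q) = 3*q + 8*B (E(B, q) = 8*B + 3*q = 3*q + 8*B)
k(Z, W) = -51 - 29*Z
(-1643 - 2916)/(2391 + k(E(-2, 8), 62)) = (-1643 - 2916)/(2391 + (-51 - 29*(3*8 + 8*(-2)))) = -4559/(2391 + (-51 - 29*(24 - 16))) = -4559/(2391 + (-51 - 29*8)) = -4559/(2391 + (-51 - 232)) = -4559/(2391 - 283) = -4559/2108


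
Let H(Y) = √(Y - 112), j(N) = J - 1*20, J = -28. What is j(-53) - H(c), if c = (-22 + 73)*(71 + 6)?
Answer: -48 - √3815 ≈ -109.77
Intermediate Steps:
j(N) = -48 (j(N) = -28 - 1*20 = -28 - 20 = -48)
c = 3927 (c = 51*77 = 3927)
H(Y) = √(-112 + Y)
j(-53) - H(c) = -48 - √(-112 + 3927) = -48 - √3815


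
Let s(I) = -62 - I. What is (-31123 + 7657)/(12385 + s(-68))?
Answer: -23466/12391 ≈ -1.8938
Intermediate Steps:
(-31123 + 7657)/(12385 + s(-68)) = (-31123 + 7657)/(12385 + (-62 - 1*(-68))) = -23466/(12385 + (-62 + 68)) = -23466/(12385 + 6) = -23466/12391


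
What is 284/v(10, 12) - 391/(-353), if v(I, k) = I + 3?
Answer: 105335/4589 ≈ 22.954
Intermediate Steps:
v(I, k) = 3 + I
284/v(10, 12) - 391/(-353) = 284/(3 + 10) - 391/(-353) = 284/13 - 391*(-1/353) = 284*(1/13) + 391/353 = 284/13 + 391/353 = 105335/4589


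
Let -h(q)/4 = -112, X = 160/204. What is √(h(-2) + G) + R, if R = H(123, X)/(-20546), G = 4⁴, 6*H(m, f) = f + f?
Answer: -20/1571769 + 8*√11 ≈ 26.533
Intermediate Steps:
X = 40/51 (X = 160*(1/204) = 40/51 ≈ 0.78431)
h(q) = 448 (h(q) = -4*(-112) = 448)
H(m, f) = f/3 (H(m, f) = (f + f)/6 = (2*f)/6 = f/3)
G = 256
R = -20/1571769 (R = ((⅓)*(40/51))/(-20546) = (40/153)*(-1/20546) = -20/1571769 ≈ -1.2725e-5)
√(h(-2) + G) + R = √(448 + 256) - 20/1571769 = √704 - 20/1571769 = 8*√11 - 20/1571769 = -20/1571769 + 8*√11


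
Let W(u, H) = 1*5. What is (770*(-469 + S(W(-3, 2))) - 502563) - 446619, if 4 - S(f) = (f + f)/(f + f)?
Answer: -1308002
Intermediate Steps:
W(u, H) = 5
S(f) = 3 (S(f) = 4 - (f + f)/(f + f) = 4 - 2*f/(2*f) = 4 - 2*f*1/(2*f) = 4 - 1*1 = 4 - 1 = 3)
(770*(-469 + S(W(-3, 2))) - 502563) - 446619 = (770*(-469 + 3) - 502563) - 446619 = (770*(-466) - 502563) - 446619 = (-358820 - 502563) - 446619 = -861383 - 446619 = -1308002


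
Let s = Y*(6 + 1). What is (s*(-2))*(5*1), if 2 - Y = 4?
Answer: 140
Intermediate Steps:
Y = -2 (Y = 2 - 1*4 = 2 - 4 = -2)
s = -14 (s = -2*(6 + 1) = -2*7 = -14)
(s*(-2))*(5*1) = (-14*(-2))*(5*1) = 28*5 = 140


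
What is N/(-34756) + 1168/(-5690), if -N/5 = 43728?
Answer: 150433324/24720205 ≈ 6.0854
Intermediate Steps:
N = -218640 (N = -5*43728 = -218640)
N/(-34756) + 1168/(-5690) = -218640/(-34756) + 1168/(-5690) = -218640*(-1/34756) + 1168*(-1/5690) = 54660/8689 - 584/2845 = 150433324/24720205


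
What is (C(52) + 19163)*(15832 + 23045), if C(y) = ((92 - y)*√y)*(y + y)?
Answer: 744999951 + 323456640*√13 ≈ 1.9112e+9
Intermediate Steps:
C(y) = 2*y^(3/2)*(92 - y) (C(y) = (√y*(92 - y))*(2*y) = 2*y^(3/2)*(92 - y))
(C(52) + 19163)*(15832 + 23045) = (2*52^(3/2)*(92 - 1*52) + 19163)*(15832 + 23045) = (2*(104*√13)*(92 - 52) + 19163)*38877 = (2*(104*√13)*40 + 19163)*38877 = (8320*√13 + 19163)*38877 = (19163 + 8320*√13)*38877 = 744999951 + 323456640*√13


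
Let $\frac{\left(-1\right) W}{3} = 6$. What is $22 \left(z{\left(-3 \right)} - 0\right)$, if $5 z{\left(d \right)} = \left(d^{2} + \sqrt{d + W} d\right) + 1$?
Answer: $44 - \frac{66 i \sqrt{21}}{5} \approx 44.0 - 60.49 i$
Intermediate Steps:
$W = -18$ ($W = \left(-3\right) 6 = -18$)
$z{\left(d \right)} = \frac{1}{5} + \frac{d^{2}}{5} + \frac{d \sqrt{-18 + d}}{5}$ ($z{\left(d \right)} = \frac{\left(d^{2} + \sqrt{d - 18} d\right) + 1}{5} = \frac{\left(d^{2} + \sqrt{-18 + d} d\right) + 1}{5} = \frac{\left(d^{2} + d \sqrt{-18 + d}\right) + 1}{5} = \frac{1 + d^{2} + d \sqrt{-18 + d}}{5} = \frac{1}{5} + \frac{d^{2}}{5} + \frac{d \sqrt{-18 + d}}{5}$)
$22 \left(z{\left(-3 \right)} - 0\right) = 22 \left(\left(\frac{1}{5} + \frac{\left(-3\right)^{2}}{5} + \frac{1}{5} \left(-3\right) \sqrt{-18 - 3}\right) - 0\right) = 22 \left(\left(\frac{1}{5} + \frac{1}{5} \cdot 9 + \frac{1}{5} \left(-3\right) \sqrt{-21}\right) + 0\right) = 22 \left(\left(\frac{1}{5} + \frac{9}{5} + \frac{1}{5} \left(-3\right) i \sqrt{21}\right) + 0\right) = 22 \left(\left(\frac{1}{5} + \frac{9}{5} - \frac{3 i \sqrt{21}}{5}\right) + 0\right) = 22 \left(\left(2 - \frac{3 i \sqrt{21}}{5}\right) + 0\right) = 22 \left(2 - \frac{3 i \sqrt{21}}{5}\right) = 44 - \frac{66 i \sqrt{21}}{5}$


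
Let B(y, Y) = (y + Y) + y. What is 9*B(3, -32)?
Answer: -234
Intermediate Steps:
B(y, Y) = Y + 2*y (B(y, Y) = (Y + y) + y = Y + 2*y)
9*B(3, -32) = 9*(-32 + 2*3) = 9*(-32 + 6) = 9*(-26) = -234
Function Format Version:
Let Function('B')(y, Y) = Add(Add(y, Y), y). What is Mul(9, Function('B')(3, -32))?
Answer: -234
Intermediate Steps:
Function('B')(y, Y) = Add(Y, Mul(2, y)) (Function('B')(y, Y) = Add(Add(Y, y), y) = Add(Y, Mul(2, y)))
Mul(9, Function('B')(3, -32)) = Mul(9, Add(-32, Mul(2, 3))) = Mul(9, Add(-32, 6)) = Mul(9, -26) = -234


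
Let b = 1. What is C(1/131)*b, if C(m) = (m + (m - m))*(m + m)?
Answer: 2/17161 ≈ 0.00011654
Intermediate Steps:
C(m) = 2*m² (C(m) = (m + 0)*(2*m) = m*(2*m) = 2*m²)
C(1/131)*b = (2*(1/131)²)*1 = (2*(1/17161))*1 = (2/17161)*1 = 2/17161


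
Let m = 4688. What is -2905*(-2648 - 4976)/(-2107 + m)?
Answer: 22147720/2581 ≈ 8581.1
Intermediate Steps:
-2905*(-2648 - 4976)/(-2107 + m) = -2905*(-2648 - 4976)/(-2107 + 4688) = -2905/(2581/(-7624)) = -2905/(2581*(-1/7624)) = -2905/(-2581/7624) = -2905*(-7624/2581) = 22147720/2581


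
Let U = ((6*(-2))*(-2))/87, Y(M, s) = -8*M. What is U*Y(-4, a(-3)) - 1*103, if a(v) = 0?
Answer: -2731/29 ≈ -94.172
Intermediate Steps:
U = 8/29 (U = -12*(-2)*(1/87) = 24*(1/87) = 8/29 ≈ 0.27586)
U*Y(-4, a(-3)) - 1*103 = 8*(-8*(-4))/29 - 1*103 = (8/29)*32 - 103 = 256/29 - 103 = -2731/29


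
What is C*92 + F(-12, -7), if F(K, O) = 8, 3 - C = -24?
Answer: 2492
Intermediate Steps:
C = 27 (C = 3 - 1*(-24) = 3 + 24 = 27)
C*92 + F(-12, -7) = 27*92 + 8 = 2484 + 8 = 2492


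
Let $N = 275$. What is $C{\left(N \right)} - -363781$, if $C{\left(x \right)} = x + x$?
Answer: $364331$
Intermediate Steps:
$C{\left(x \right)} = 2 x$
$C{\left(N \right)} - -363781 = 2 \cdot 275 - -363781 = 550 + 363781 = 364331$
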